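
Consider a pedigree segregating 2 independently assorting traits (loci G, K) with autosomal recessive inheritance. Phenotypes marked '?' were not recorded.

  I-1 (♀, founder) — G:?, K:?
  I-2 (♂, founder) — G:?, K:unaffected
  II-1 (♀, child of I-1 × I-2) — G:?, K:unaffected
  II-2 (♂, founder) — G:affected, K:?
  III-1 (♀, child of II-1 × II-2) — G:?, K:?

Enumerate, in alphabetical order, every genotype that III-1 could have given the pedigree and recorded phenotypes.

III-1 ∈ {Gg KK, Gg Kk, Gg kk, gg KK, gg Kk, gg kk}

G/I-1 ? ·: GG|Gg|gg
G/I-2 ? ·: GG|Gg|gg
G/II-1 ? I-1×I-2: GG|Gg|gg
G/II-2 aff ·: gg
G/III-1 ? II-1×II-2: Gg|gg
⇒ G over [I-1,I-2,II-1,II-2,III-1]: 22 consistent
K/I-1 ? ·: KK|Kk|kk
K/I-2 un ·: KK|Kk
K/II-1 un I-1×I-2: KK|Kk
K/II-2 ? ·: KK|Kk|kk
K/III-1 ? II-1×II-2: KK|Kk|kk
⇒ K over [I-1,I-2,II-1,II-2,III-1]: 51 consistent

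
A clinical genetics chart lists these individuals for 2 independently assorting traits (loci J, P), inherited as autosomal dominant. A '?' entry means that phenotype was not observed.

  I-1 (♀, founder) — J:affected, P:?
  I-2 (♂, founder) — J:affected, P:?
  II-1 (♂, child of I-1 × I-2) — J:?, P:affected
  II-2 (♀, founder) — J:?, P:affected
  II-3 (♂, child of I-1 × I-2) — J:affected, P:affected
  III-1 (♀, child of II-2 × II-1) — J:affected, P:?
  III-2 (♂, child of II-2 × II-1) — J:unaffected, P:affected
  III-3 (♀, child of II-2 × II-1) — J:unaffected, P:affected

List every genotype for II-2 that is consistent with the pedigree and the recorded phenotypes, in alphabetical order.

II-2 ∈ {Jj PP, Jj Pp, jj PP, jj Pp}

J/I-1 aff ·: Jj|JJ
J/I-2 aff ·: Jj|JJ
J/II-1 ? I-1×I-2: jj|Jj
J/II-2 ? ·: jj|Jj
J/II-3 aff I-1×I-2: Jj|JJ
J/III-1 aff II-2×II-1: Jj|JJ
J/III-2 un II-2×II-1: jj
J/III-3 un II-2×II-1: jj
⇒ J over [I-1,I-2,II-1,II-2,II-3,III-1,III-2,III-3]: 20 consistent
P/I-1 ? ·: pp|Pp|PP
P/I-2 ? ·: pp|Pp|PP
P/II-1 aff I-1×I-2: Pp|PP
P/II-2 aff ·: Pp|PP
P/II-3 aff I-1×I-2: Pp|PP
P/III-1 ? II-2×II-1: pp|Pp|PP
P/III-2 aff II-2×II-1: Pp|PP
P/III-3 aff II-2×II-1: Pp|PP
⇒ P over [I-1,I-2,II-1,II-2,II-3,III-1,III-2,III-3]: 263 consistent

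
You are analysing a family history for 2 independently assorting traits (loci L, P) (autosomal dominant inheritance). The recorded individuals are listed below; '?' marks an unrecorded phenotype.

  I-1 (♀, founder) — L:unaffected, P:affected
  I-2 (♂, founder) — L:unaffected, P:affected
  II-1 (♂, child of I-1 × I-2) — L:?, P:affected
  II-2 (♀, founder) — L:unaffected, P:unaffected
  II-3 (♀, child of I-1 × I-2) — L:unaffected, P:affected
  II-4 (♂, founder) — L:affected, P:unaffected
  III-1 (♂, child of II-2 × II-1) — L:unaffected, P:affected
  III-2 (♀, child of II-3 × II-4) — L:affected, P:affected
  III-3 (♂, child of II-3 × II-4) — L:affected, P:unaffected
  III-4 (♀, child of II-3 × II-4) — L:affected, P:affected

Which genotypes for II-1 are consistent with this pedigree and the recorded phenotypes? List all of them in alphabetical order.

II-1 ∈ {ll PP, ll Pp}

L/I-1 un ·: ll
L/I-2 un ·: ll
L/II-1 ? I-1×I-2: ll
L/II-2 un ·: ll
L/II-3 un I-1×I-2: ll
L/II-4 aff ·: Ll|LL
L/III-1 un II-2×II-1: ll
L/III-2 aff II-3×II-4: Ll
L/III-3 aff II-3×II-4: Ll
L/III-4 aff II-3×II-4: Ll
⇒ L over [I-1,I-2,II-1,II-2,II-3,II-4,III-1,III-2,III-3,III-4]: 2 consistent
P/I-1 aff ·: Pp|PP
P/I-2 aff ·: Pp|PP
P/II-1 aff I-1×I-2: Pp|PP
P/II-2 un ·: pp
P/II-3 aff I-1×I-2: Pp
P/II-4 un ·: pp
P/III-1 aff II-2×II-1: Pp
P/III-2 aff II-3×II-4: Pp
P/III-3 un II-3×II-4: pp
P/III-4 aff II-3×II-4: Pp
⇒ P over [I-1,I-2,II-1,II-2,II-3,II-4,III-1,III-2,III-3,III-4]: 6 consistent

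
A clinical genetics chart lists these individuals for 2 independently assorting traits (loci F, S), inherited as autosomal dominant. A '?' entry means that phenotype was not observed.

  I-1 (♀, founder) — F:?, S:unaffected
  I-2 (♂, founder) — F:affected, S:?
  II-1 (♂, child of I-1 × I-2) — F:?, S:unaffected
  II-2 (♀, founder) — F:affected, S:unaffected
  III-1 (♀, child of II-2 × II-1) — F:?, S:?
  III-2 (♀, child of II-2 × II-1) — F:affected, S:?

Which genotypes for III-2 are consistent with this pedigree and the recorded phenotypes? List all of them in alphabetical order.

F/I-1 ? ·: ff|Ff|FF
F/I-2 aff ·: Ff|FF
F/II-1 ? I-1×I-2: ff|Ff|FF
F/II-2 aff ·: Ff|FF
F/III-1 ? II-2×II-1: ff|Ff|FF
F/III-2 aff II-2×II-1: Ff|FF
⇒ F over [I-1,I-2,II-1,II-2,III-1,III-2]: 76 consistent
S/I-1 un ·: ss
S/I-2 ? ·: ss|Ss
S/II-1 un I-1×I-2: ss
S/II-2 un ·: ss
S/III-1 ? II-2×II-1: ss
S/III-2 ? II-2×II-1: ss
⇒ S over [I-1,I-2,II-1,II-2,III-1,III-2]: 2 consistent

III-2 ∈ {FF ss, Ff ss}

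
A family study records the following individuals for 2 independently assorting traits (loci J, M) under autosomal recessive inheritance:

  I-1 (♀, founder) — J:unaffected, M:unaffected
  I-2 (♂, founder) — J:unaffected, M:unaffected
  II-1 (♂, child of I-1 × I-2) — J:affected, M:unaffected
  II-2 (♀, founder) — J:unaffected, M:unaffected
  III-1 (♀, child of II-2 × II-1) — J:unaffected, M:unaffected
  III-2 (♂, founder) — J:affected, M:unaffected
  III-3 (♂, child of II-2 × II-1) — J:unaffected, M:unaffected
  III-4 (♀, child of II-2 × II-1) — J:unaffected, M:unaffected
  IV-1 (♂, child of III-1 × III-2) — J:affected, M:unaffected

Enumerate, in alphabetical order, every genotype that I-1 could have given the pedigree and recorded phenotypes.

J/I-1 un ·: Jj
J/I-2 un ·: Jj
J/II-1 aff I-1×I-2: jj
J/II-2 un ·: JJ|Jj
J/III-1 un II-2×II-1: Jj
J/III-2 aff ·: jj
J/III-3 un II-2×II-1: Jj
J/III-4 un II-2×II-1: Jj
J/IV-1 aff III-1×III-2: jj
⇒ J over [I-1,I-2,II-1,II-2,III-1,III-2,III-3,III-4,IV-1]: 2 consistent
M/I-1 un ·: MM|Mm
M/I-2 un ·: MM|Mm
M/II-1 un I-1×I-2: MM|Mm
M/II-2 un ·: MM|Mm
M/III-1 un II-2×II-1: MM|Mm
M/III-2 un ·: MM|Mm
M/III-3 un II-2×II-1: MM|Mm
M/III-4 un II-2×II-1: MM|Mm
M/IV-1 un III-1×III-2: MM|Mm
⇒ M over [I-1,I-2,II-1,II-2,III-1,III-2,III-3,III-4,IV-1]: 292 consistent

I-1 ∈ {Jj MM, Jj Mm}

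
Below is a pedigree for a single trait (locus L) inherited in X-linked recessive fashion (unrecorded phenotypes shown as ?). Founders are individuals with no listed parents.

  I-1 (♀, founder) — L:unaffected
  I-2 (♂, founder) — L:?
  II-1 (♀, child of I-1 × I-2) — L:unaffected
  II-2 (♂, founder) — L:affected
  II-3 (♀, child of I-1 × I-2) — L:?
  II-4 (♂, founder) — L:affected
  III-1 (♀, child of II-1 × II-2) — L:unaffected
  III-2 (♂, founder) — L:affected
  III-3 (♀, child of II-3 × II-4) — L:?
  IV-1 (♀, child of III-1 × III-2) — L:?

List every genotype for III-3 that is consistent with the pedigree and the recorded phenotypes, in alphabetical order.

III-3 ∈ {X^LX^l, X^lX^l}

L/I-1 un ·: X^LX^L|X^LX^l
L/I-2 ? ·: X^LY|X^lY
L/II-1 un I-1×I-2: X^LX^L|X^LX^l
L/II-2 aff ·: X^lY
L/II-3 ? I-1×I-2: X^LX^L|X^LX^l|X^lX^l
L/II-4 aff ·: X^lY
L/III-1 un II-1×II-2: X^LX^l
L/III-2 aff ·: X^lY
L/III-3 ? II-3×II-4: X^LX^l|X^lX^l
L/IV-1 ? III-1×III-2: X^LX^l|X^lX^l
⇒ L over [I-1,I-2,II-1,II-2,II-3,II-4,III-1,III-2,III-3,IV-1]: 24 consistent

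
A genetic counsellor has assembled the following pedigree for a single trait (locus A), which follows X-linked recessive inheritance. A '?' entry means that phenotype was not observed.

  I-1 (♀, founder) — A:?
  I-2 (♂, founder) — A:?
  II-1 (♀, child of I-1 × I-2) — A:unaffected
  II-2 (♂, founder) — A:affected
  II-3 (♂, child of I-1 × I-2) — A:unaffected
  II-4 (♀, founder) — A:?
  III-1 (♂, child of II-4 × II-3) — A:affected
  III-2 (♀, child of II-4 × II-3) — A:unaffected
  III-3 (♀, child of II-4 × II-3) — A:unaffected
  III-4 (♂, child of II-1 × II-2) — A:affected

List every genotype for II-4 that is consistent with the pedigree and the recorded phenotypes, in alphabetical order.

A/I-1 ? ·: X^AX^A|X^AX^a
A/I-2 ? ·: X^AY|X^aY
A/II-1 un I-1×I-2: X^AX^a
A/II-2 aff ·: X^aY
A/II-3 un I-1×I-2: X^AY
A/II-4 ? ·: X^AX^a|X^aX^a
A/III-1 aff II-4×II-3: X^aY
A/III-2 un II-4×II-3: X^AX^A|X^AX^a
A/III-3 un II-4×II-3: X^AX^A|X^AX^a
A/III-4 aff II-1×II-2: X^aY
⇒ A over [I-1,I-2,II-1,II-2,II-3,II-4,III-1,III-2,III-3,III-4]: 15 consistent

II-4 ∈ {X^AX^a, X^aX^a}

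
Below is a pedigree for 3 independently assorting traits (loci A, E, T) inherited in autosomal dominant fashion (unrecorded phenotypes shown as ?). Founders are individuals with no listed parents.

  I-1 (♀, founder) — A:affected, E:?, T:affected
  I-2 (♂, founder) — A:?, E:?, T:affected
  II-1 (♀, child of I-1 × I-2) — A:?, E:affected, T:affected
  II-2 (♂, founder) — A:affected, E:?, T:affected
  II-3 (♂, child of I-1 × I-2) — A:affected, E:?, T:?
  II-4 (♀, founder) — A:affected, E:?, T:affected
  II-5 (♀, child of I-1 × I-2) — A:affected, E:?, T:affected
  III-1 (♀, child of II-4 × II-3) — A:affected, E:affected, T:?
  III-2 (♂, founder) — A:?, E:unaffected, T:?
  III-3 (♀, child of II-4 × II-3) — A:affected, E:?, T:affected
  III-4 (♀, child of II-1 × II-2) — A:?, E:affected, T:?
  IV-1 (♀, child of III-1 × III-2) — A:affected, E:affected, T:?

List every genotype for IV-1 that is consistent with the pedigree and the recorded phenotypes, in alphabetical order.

A/I-1 aff ·: Aa|AA
A/I-2 ? ·: aa|Aa|AA
A/II-1 ? I-1×I-2: aa|Aa|AA
A/II-2 aff ·: Aa|AA
A/II-3 aff I-1×I-2: Aa|AA
A/II-4 aff ·: Aa|AA
A/II-5 aff I-1×I-2: Aa|AA
A/III-1 aff II-4×II-3: Aa|AA
A/III-2 ? ·: aa|Aa|AA
A/III-3 aff II-4×II-3: Aa|AA
A/III-4 ? II-1×II-2: aa|Aa|AA
A/IV-1 aff III-1×III-2: Aa|AA
⇒ A over [I-1,I-2,II-1,II-2,II-3,II-4,II-5,III-1,III-2,III-3,III-4,IV-1]: 3666 consistent
E/I-1 ? ·: ee|Ee|EE
E/I-2 ? ·: ee|Ee|EE
E/II-1 aff I-1×I-2: Ee|EE
E/II-2 ? ·: ee|Ee|EE
E/II-3 ? I-1×I-2: ee|Ee|EE
E/II-4 ? ·: ee|Ee|EE
E/II-5 ? I-1×I-2: ee|Ee|EE
E/III-1 aff II-4×II-3: Ee|EE
E/III-2 un ·: ee
E/III-3 ? II-4×II-3: ee|Ee|EE
E/III-4 aff II-1×II-2: Ee|EE
E/IV-1 aff III-1×III-2: Ee
⇒ E over [I-1,I-2,II-1,II-2,II-3,II-4,II-5,III-1,III-2,III-3,III-4,IV-1]: 1659 consistent
T/I-1 aff ·: Tt|TT
T/I-2 aff ·: Tt|TT
T/II-1 aff I-1×I-2: Tt|TT
T/II-2 aff ·: Tt|TT
T/II-3 ? I-1×I-2: tt|Tt|TT
T/II-4 aff ·: Tt|TT
T/II-5 aff I-1×I-2: Tt|TT
T/III-1 ? II-4×II-3: tt|Tt|TT
T/III-2 ? ·: tt|Tt|TT
T/III-3 aff II-4×II-3: Tt|TT
T/III-4 ? II-1×II-2: tt|Tt|TT
T/IV-1 ? III-1×III-2: tt|Tt|TT
⇒ T over [I-1,I-2,II-1,II-2,II-3,II-4,II-5,III-1,III-2,III-3,III-4,IV-1]: 4110 consistent

IV-1 ∈ {AA Ee TT, AA Ee Tt, AA Ee tt, Aa Ee TT, Aa Ee Tt, Aa Ee tt}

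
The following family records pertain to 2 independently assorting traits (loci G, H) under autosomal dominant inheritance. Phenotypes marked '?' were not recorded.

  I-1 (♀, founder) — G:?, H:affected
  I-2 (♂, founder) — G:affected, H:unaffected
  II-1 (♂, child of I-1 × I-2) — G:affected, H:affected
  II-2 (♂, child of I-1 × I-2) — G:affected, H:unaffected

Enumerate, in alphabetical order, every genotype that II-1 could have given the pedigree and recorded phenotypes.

G/I-1 ? ·: gg|Gg|GG
G/I-2 aff ·: Gg|GG
G/II-1 aff I-1×I-2: Gg|GG
G/II-2 aff I-1×I-2: Gg|GG
⇒ G over [I-1,I-2,II-1,II-2]: 15 consistent
H/I-1 aff ·: Hh
H/I-2 un ·: hh
H/II-1 aff I-1×I-2: Hh
H/II-2 un I-1×I-2: hh
⇒ H over [I-1,I-2,II-1,II-2]: 1 consistent

II-1 ∈ {GG Hh, Gg Hh}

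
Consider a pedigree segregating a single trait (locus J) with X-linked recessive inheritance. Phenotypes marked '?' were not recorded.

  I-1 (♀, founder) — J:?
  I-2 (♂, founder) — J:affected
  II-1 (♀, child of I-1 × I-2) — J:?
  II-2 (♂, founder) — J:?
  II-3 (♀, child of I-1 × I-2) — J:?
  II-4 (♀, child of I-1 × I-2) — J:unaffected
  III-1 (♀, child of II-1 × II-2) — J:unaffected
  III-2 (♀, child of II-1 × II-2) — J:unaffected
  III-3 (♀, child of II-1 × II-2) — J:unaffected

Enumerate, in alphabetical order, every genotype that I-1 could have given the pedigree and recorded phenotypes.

J/I-1 ? ·: X^JX^J|X^JX^j
J/I-2 aff ·: X^jY
J/II-1 ? I-1×I-2: X^JX^j|X^jX^j
J/II-2 ? ·: X^JY|X^jY
J/II-3 ? I-1×I-2: X^JX^j|X^jX^j
J/II-4 un I-1×I-2: X^JX^j
J/III-1 un II-1×II-2: X^JX^J|X^JX^j
J/III-2 un II-1×II-2: X^JX^J|X^JX^j
J/III-3 un II-1×II-2: X^JX^J|X^JX^j
⇒ J over [I-1,I-2,II-1,II-2,II-3,II-4,III-1,III-2,III-3]: 29 consistent

I-1 ∈ {X^JX^J, X^JX^j}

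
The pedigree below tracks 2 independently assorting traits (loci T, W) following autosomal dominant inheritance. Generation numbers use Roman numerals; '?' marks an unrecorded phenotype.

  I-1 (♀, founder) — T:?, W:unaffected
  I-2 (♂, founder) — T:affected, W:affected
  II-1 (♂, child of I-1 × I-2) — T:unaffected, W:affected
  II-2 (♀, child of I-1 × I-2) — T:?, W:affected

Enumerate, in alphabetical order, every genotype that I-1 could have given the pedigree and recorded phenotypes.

I-1 ∈ {Tt ww, tt ww}

T/I-1 ? ·: tt|Tt
T/I-2 aff ·: Tt
T/II-1 un I-1×I-2: tt
T/II-2 ? I-1×I-2: tt|Tt|TT
⇒ T over [I-1,I-2,II-1,II-2]: 5 consistent
W/I-1 un ·: ww
W/I-2 aff ·: Ww|WW
W/II-1 aff I-1×I-2: Ww
W/II-2 aff I-1×I-2: Ww
⇒ W over [I-1,I-2,II-1,II-2]: 2 consistent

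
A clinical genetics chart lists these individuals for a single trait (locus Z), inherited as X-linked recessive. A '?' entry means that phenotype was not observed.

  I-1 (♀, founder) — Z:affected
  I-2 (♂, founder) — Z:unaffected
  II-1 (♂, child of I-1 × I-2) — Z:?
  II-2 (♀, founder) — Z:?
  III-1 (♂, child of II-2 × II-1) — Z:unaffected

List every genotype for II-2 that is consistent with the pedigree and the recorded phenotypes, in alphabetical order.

Z/I-1 aff ·: X^zX^z
Z/I-2 un ·: X^ZY
Z/II-1 ? I-1×I-2: X^zY
Z/II-2 ? ·: X^ZX^Z|X^ZX^z
Z/III-1 un II-2×II-1: X^ZY
⇒ Z over [I-1,I-2,II-1,II-2,III-1]: 2 consistent

II-2 ∈ {X^ZX^Z, X^ZX^z}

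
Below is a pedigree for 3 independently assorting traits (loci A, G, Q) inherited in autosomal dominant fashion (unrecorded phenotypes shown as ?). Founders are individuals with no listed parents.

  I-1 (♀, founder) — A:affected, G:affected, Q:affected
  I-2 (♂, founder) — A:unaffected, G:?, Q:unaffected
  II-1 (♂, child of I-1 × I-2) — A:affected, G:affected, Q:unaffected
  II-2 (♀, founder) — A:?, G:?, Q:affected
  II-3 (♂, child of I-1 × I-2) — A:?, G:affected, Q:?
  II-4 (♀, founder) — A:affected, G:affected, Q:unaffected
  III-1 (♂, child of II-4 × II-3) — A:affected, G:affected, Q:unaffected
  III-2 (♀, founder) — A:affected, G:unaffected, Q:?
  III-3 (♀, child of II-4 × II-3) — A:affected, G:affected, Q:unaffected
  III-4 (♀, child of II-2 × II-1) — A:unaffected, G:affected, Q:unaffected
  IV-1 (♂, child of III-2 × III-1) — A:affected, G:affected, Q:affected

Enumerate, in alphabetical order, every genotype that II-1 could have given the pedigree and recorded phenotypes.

A/I-1 aff ·: Aa|AA
A/I-2 un ·: aa
A/II-1 aff I-1×I-2: Aa
A/II-2 ? ·: aa|Aa
A/II-3 ? I-1×I-2: aa|Aa
A/II-4 aff ·: Aa|AA
A/III-1 aff II-4×II-3: Aa|AA
A/III-2 aff ·: Aa|AA
A/III-3 aff II-4×II-3: Aa|AA
A/III-4 un II-2×II-1: aa
A/IV-1 aff III-2×III-1: Aa|AA
⇒ A over [I-1,I-2,II-1,II-2,II-3,II-4,III-1,III-2,III-3,III-4,IV-1]: 128 consistent
G/I-1 aff ·: Gg|GG
G/I-2 ? ·: gg|Gg|GG
G/II-1 aff I-1×I-2: Gg|GG
G/II-2 ? ·: gg|Gg|GG
G/II-3 aff I-1×I-2: Gg|GG
G/II-4 aff ·: Gg|GG
G/III-1 aff II-4×II-3: Gg|GG
G/III-2 un ·: gg
G/III-3 aff II-4×II-3: Gg|GG
G/III-4 aff II-2×II-1: Gg|GG
G/IV-1 aff III-2×III-1: Gg
⇒ G over [I-1,I-2,II-1,II-2,II-3,II-4,III-1,III-2,III-3,III-4,IV-1]: 451 consistent
Q/I-1 aff ·: Qq
Q/I-2 un ·: qq
Q/II-1 un I-1×I-2: qq
Q/II-2 aff ·: Qq
Q/II-3 ? I-1×I-2: qq|Qq
Q/II-4 un ·: qq
Q/III-1 un II-4×II-3: qq
Q/III-2 ? ·: Qq|QQ
Q/III-3 un II-4×II-3: qq
Q/III-4 un II-2×II-1: qq
Q/IV-1 aff III-2×III-1: Qq
⇒ Q over [I-1,I-2,II-1,II-2,II-3,II-4,III-1,III-2,III-3,III-4,IV-1]: 4 consistent

II-1 ∈ {Aa GG qq, Aa Gg qq}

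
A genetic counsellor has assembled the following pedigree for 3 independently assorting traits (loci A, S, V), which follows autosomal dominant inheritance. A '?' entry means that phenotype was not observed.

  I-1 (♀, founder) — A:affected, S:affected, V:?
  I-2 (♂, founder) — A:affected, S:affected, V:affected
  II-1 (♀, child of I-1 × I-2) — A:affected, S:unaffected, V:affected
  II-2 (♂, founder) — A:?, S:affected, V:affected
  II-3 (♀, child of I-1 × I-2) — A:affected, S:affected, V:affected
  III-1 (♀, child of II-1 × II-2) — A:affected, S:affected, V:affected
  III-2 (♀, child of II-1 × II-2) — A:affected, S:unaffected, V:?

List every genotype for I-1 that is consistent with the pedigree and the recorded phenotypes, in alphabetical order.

A/I-1 aff ·: Aa|AA
A/I-2 aff ·: Aa|AA
A/II-1 aff I-1×I-2: Aa|AA
A/II-2 ? ·: aa|Aa|AA
A/II-3 aff I-1×I-2: Aa|AA
A/III-1 aff II-1×II-2: Aa|AA
A/III-2 aff II-1×II-2: Aa|AA
⇒ A over [I-1,I-2,II-1,II-2,II-3,III-1,III-2]: 96 consistent
S/I-1 aff ·: Ss
S/I-2 aff ·: Ss
S/II-1 un I-1×I-2: ss
S/II-2 aff ·: Ss
S/II-3 aff I-1×I-2: Ss|SS
S/III-1 aff II-1×II-2: Ss
S/III-2 un II-1×II-2: ss
⇒ S over [I-1,I-2,II-1,II-2,II-3,III-1,III-2]: 2 consistent
V/I-1 ? ·: vv|Vv|VV
V/I-2 aff ·: Vv|VV
V/II-1 aff I-1×I-2: Vv|VV
V/II-2 aff ·: Vv|VV
V/II-3 aff I-1×I-2: Vv|VV
V/III-1 aff II-1×II-2: Vv|VV
V/III-2 ? II-1×II-2: vv|Vv|VV
⇒ V over [I-1,I-2,II-1,II-2,II-3,III-1,III-2]: 115 consistent

I-1 ∈ {AA Ss VV, AA Ss Vv, AA Ss vv, Aa Ss VV, Aa Ss Vv, Aa Ss vv}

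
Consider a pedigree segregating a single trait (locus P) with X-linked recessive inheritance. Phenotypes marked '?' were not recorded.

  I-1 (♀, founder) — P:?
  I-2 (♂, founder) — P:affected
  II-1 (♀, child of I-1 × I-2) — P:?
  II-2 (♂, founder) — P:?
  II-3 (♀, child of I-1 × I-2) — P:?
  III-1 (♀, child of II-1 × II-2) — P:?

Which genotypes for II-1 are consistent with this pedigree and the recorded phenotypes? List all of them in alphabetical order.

II-1 ∈ {X^PX^p, X^pX^p}

P/I-1 ? ·: X^PX^P|X^PX^p|X^pX^p
P/I-2 aff ·: X^pY
P/II-1 ? I-1×I-2: X^PX^p|X^pX^p
P/II-2 ? ·: X^PY|X^pY
P/II-3 ? I-1×I-2: X^PX^p|X^pX^p
P/III-1 ? II-1×II-2: X^PX^P|X^PX^p|X^pX^p
⇒ P over [I-1,I-2,II-1,II-2,II-3,III-1]: 18 consistent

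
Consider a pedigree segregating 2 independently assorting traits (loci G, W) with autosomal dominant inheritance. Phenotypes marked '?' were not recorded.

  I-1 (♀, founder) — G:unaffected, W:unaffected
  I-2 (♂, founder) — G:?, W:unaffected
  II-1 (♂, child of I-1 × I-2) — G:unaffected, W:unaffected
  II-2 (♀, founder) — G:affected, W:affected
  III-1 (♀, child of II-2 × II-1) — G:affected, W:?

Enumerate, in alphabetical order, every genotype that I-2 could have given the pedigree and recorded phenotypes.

I-2 ∈ {Gg ww, gg ww}

G/I-1 un ·: gg
G/I-2 ? ·: gg|Gg
G/II-1 un I-1×I-2: gg
G/II-2 aff ·: Gg|GG
G/III-1 aff II-2×II-1: Gg
⇒ G over [I-1,I-2,II-1,II-2,III-1]: 4 consistent
W/I-1 un ·: ww
W/I-2 un ·: ww
W/II-1 un I-1×I-2: ww
W/II-2 aff ·: Ww|WW
W/III-1 ? II-2×II-1: ww|Ww
⇒ W over [I-1,I-2,II-1,II-2,III-1]: 3 consistent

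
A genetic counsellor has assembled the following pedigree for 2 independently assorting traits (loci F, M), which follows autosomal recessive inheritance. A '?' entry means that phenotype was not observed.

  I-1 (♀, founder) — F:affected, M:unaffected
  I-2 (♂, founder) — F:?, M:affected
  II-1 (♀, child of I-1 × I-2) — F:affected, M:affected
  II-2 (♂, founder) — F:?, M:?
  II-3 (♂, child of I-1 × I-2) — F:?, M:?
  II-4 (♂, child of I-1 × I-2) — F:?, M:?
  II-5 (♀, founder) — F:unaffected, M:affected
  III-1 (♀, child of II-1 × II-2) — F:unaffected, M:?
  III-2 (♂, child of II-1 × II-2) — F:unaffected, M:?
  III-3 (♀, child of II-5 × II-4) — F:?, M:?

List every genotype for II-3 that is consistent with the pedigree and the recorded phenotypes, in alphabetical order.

F/I-1 aff ·: ff
F/I-2 ? ·: Ff|ff
F/II-1 aff I-1×I-2: ff
F/II-2 ? ·: FF|Ff
F/II-3 ? I-1×I-2: Ff|ff
F/II-4 ? I-1×I-2: Ff|ff
F/II-5 un ·: FF|Ff
F/III-1 un II-1×II-2: Ff
F/III-2 un II-1×II-2: Ff
F/III-3 ? II-5×II-4: FF|Ff|ff
⇒ F over [I-1,I-2,II-1,II-2,II-3,II-4,II-5,III-1,III-2,III-3]: 38 consistent
M/I-1 un ·: Mm
M/I-2 aff ·: mm
M/II-1 aff I-1×I-2: mm
M/II-2 ? ·: MM|Mm|mm
M/II-3 ? I-1×I-2: Mm|mm
M/II-4 ? I-1×I-2: Mm|mm
M/II-5 aff ·: mm
M/III-1 ? II-1×II-2: Mm|mm
M/III-2 ? II-1×II-2: Mm|mm
M/III-3 ? II-5×II-4: Mm|mm
⇒ M over [I-1,I-2,II-1,II-2,II-3,II-4,II-5,III-1,III-2,III-3]: 36 consistent

II-3 ∈ {Ff Mm, Ff mm, ff Mm, ff mm}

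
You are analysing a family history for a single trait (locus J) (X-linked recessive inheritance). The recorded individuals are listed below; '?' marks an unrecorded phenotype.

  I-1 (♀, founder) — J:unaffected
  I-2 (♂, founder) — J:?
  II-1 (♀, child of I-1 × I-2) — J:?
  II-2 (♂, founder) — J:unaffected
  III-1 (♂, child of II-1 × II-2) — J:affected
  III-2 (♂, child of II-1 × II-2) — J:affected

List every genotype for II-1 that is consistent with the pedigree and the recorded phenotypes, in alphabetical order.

J/I-1 un ·: X^JX^J|X^JX^j
J/I-2 ? ·: X^JY|X^jY
J/II-1 ? I-1×I-2: X^JX^j|X^jX^j
J/II-2 un ·: X^JY
J/III-1 aff II-1×II-2: X^jY
J/III-2 aff II-1×II-2: X^jY
⇒ J over [I-1,I-2,II-1,II-2,III-1,III-2]: 4 consistent

II-1 ∈ {X^JX^j, X^jX^j}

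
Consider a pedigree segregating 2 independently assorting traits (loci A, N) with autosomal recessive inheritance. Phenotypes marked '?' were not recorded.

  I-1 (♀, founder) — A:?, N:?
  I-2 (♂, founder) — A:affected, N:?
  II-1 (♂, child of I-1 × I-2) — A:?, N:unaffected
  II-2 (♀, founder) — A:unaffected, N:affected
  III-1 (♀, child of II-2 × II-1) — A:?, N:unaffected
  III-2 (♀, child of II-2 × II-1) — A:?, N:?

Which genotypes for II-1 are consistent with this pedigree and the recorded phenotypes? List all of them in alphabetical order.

II-1 ∈ {Aa NN, Aa Nn, aa NN, aa Nn}

A/I-1 ? ·: AA|Aa|aa
A/I-2 aff ·: aa
A/II-1 ? I-1×I-2: Aa|aa
A/II-2 un ·: AA|Aa
A/III-1 ? II-2×II-1: AA|Aa|aa
A/III-2 ? II-2×II-1: AA|Aa|aa
⇒ A over [I-1,I-2,II-1,II-2,III-1,III-2]: 36 consistent
N/I-1 ? ·: NN|Nn|nn
N/I-2 ? ·: NN|Nn|nn
N/II-1 un I-1×I-2: NN|Nn
N/II-2 aff ·: nn
N/III-1 un II-2×II-1: Nn
N/III-2 ? II-2×II-1: Nn|nn
⇒ N over [I-1,I-2,II-1,II-2,III-1,III-2]: 18 consistent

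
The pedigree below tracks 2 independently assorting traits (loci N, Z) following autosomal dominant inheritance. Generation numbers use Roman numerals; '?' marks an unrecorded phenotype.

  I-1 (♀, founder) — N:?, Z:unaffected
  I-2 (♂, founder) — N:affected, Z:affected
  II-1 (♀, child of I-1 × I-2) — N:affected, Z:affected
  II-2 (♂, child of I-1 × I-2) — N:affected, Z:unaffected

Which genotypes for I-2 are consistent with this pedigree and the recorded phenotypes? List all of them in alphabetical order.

N/I-1 ? ·: nn|Nn|NN
N/I-2 aff ·: Nn|NN
N/II-1 aff I-1×I-2: Nn|NN
N/II-2 aff I-1×I-2: Nn|NN
⇒ N over [I-1,I-2,II-1,II-2]: 15 consistent
Z/I-1 un ·: zz
Z/I-2 aff ·: Zz
Z/II-1 aff I-1×I-2: Zz
Z/II-2 un I-1×I-2: zz
⇒ Z over [I-1,I-2,II-1,II-2]: 1 consistent

I-2 ∈ {NN Zz, Nn Zz}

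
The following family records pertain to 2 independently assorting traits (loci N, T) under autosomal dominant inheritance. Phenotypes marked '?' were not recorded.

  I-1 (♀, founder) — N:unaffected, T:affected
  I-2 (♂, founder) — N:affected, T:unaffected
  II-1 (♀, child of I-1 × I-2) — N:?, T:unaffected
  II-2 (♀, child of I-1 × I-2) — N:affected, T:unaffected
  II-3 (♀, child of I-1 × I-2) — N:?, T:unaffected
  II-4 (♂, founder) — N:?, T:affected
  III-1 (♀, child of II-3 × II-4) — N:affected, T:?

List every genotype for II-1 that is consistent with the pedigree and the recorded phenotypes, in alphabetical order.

II-1 ∈ {Nn tt, nn tt}

N/I-1 un ·: nn
N/I-2 aff ·: Nn|NN
N/II-1 ? I-1×I-2: nn|Nn
N/II-2 aff I-1×I-2: Nn
N/II-3 ? I-1×I-2: nn|Nn
N/II-4 ? ·: nn|Nn|NN
N/III-1 aff II-3×II-4: Nn|NN
⇒ N over [I-1,I-2,II-1,II-2,II-3,II-4,III-1]: 19 consistent
T/I-1 aff ·: Tt
T/I-2 un ·: tt
T/II-1 un I-1×I-2: tt
T/II-2 un I-1×I-2: tt
T/II-3 un I-1×I-2: tt
T/II-4 aff ·: Tt|TT
T/III-1 ? II-3×II-4: tt|Tt
⇒ T over [I-1,I-2,II-1,II-2,II-3,II-4,III-1]: 3 consistent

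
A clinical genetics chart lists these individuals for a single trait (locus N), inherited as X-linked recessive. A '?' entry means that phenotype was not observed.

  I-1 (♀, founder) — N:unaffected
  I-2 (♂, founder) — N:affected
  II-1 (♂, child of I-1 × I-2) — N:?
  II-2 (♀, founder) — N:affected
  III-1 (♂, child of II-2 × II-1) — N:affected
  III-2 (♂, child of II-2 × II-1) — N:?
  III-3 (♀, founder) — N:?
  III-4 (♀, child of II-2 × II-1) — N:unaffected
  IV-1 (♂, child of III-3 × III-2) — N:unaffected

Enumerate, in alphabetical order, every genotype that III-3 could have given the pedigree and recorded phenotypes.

III-3 ∈ {X^NX^N, X^NX^n}

N/I-1 un ·: X^NX^N|X^NX^n
N/I-2 aff ·: X^nY
N/II-1 ? I-1×I-2: X^NY
N/II-2 aff ·: X^nX^n
N/III-1 aff II-2×II-1: X^nY
N/III-2 ? II-2×II-1: X^nY
N/III-3 ? ·: X^NX^N|X^NX^n
N/III-4 un II-2×II-1: X^NX^n
N/IV-1 un III-3×III-2: X^NY
⇒ N over [I-1,I-2,II-1,II-2,III-1,III-2,III-3,III-4,IV-1]: 4 consistent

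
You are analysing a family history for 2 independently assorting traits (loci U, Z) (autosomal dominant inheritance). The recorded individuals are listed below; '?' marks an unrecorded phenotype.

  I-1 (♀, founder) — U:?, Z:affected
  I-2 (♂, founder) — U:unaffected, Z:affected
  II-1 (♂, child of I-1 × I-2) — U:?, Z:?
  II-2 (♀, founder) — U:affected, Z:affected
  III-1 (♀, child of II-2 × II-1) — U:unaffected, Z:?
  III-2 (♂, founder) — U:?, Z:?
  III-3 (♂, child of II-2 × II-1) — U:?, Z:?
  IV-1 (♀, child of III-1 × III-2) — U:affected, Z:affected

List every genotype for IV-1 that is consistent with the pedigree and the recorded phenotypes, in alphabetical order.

IV-1 ∈ {Uu ZZ, Uu Zz}

U/I-1 ? ·: uu|Uu|UU
U/I-2 un ·: uu
U/II-1 ? I-1×I-2: uu|Uu
U/II-2 aff ·: Uu
U/III-1 un II-2×II-1: uu
U/III-2 ? ·: Uu|UU
U/III-3 ? II-2×II-1: uu|Uu|UU
U/IV-1 aff III-1×III-2: Uu
⇒ U over [I-1,I-2,II-1,II-2,III-1,III-2,III-3,IV-1]: 20 consistent
Z/I-1 aff ·: Zz|ZZ
Z/I-2 aff ·: Zz|ZZ
Z/II-1 ? I-1×I-2: zz|Zz|ZZ
Z/II-2 aff ·: Zz|ZZ
Z/III-1 ? II-2×II-1: zz|Zz|ZZ
Z/III-2 ? ·: zz|Zz|ZZ
Z/III-3 ? II-2×II-1: zz|Zz|ZZ
Z/IV-1 aff III-1×III-2: Zz|ZZ
⇒ Z over [I-1,I-2,II-1,II-2,III-1,III-2,III-3,IV-1]: 260 consistent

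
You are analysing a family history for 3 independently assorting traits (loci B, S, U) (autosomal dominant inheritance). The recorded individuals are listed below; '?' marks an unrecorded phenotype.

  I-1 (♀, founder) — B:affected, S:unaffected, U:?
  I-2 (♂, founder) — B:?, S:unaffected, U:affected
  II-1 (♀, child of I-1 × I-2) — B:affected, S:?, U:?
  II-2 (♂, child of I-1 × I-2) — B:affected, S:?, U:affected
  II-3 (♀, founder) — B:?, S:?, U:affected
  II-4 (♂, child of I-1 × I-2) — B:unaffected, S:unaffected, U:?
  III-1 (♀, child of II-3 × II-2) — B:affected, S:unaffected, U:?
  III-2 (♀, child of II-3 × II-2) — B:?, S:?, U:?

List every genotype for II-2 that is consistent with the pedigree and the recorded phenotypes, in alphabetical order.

II-2 ∈ {BB ss UU, BB ss Uu, Bb ss UU, Bb ss Uu}

B/I-1 aff ·: Bb
B/I-2 ? ·: bb|Bb
B/II-1 aff I-1×I-2: Bb|BB
B/II-2 aff I-1×I-2: Bb|BB
B/II-3 ? ·: bb|Bb|BB
B/II-4 un I-1×I-2: bb
B/III-1 aff II-3×II-2: Bb|BB
B/III-2 ? II-3×II-2: bb|Bb|BB
⇒ B over [I-1,I-2,II-1,II-2,II-3,II-4,III-1,III-2]: 48 consistent
S/I-1 un ·: ss
S/I-2 un ·: ss
S/II-1 ? I-1×I-2: ss
S/II-2 ? I-1×I-2: ss
S/II-3 ? ·: ss|Ss
S/II-4 un I-1×I-2: ss
S/III-1 un II-3×II-2: ss
S/III-2 ? II-3×II-2: ss|Ss
⇒ S over [I-1,I-2,II-1,II-2,II-3,II-4,III-1,III-2]: 3 consistent
U/I-1 ? ·: uu|Uu|UU
U/I-2 aff ·: Uu|UU
U/II-1 ? I-1×I-2: uu|Uu|UU
U/II-2 aff I-1×I-2: Uu|UU
U/II-3 aff ·: Uu|UU
U/II-4 ? I-1×I-2: uu|Uu|UU
U/III-1 ? II-3×II-2: uu|Uu|UU
U/III-2 ? II-3×II-2: uu|Uu|UU
⇒ U over [I-1,I-2,II-1,II-2,II-3,II-4,III-1,III-2]: 376 consistent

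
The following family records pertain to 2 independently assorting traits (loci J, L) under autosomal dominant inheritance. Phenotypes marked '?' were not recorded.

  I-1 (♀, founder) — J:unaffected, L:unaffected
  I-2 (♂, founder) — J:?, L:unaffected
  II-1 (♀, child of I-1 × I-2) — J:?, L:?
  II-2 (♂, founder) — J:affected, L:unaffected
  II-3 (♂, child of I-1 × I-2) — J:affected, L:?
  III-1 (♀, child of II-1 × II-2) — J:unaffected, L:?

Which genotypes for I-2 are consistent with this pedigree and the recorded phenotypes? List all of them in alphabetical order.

I-2 ∈ {JJ ll, Jj ll}

J/I-1 un ·: jj
J/I-2 ? ·: Jj|JJ
J/II-1 ? I-1×I-2: jj|Jj
J/II-2 aff ·: Jj
J/II-3 aff I-1×I-2: Jj
J/III-1 un II-1×II-2: jj
⇒ J over [I-1,I-2,II-1,II-2,II-3,III-1]: 3 consistent
L/I-1 un ·: ll
L/I-2 un ·: ll
L/II-1 ? I-1×I-2: ll
L/II-2 un ·: ll
L/II-3 ? I-1×I-2: ll
L/III-1 ? II-1×II-2: ll
⇒ L over [I-1,I-2,II-1,II-2,II-3,III-1]: 1 consistent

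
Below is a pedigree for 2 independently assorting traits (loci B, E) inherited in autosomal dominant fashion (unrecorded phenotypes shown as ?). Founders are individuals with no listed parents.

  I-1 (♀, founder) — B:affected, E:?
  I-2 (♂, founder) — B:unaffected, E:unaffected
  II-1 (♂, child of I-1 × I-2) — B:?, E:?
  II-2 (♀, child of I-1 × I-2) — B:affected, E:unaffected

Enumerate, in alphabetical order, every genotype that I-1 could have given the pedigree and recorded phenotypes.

B/I-1 aff ·: Bb|BB
B/I-2 un ·: bb
B/II-1 ? I-1×I-2: bb|Bb
B/II-2 aff I-1×I-2: Bb
⇒ B over [I-1,I-2,II-1,II-2]: 3 consistent
E/I-1 ? ·: ee|Ee
E/I-2 un ·: ee
E/II-1 ? I-1×I-2: ee|Ee
E/II-2 un I-1×I-2: ee
⇒ E over [I-1,I-2,II-1,II-2]: 3 consistent

I-1 ∈ {BB Ee, BB ee, Bb Ee, Bb ee}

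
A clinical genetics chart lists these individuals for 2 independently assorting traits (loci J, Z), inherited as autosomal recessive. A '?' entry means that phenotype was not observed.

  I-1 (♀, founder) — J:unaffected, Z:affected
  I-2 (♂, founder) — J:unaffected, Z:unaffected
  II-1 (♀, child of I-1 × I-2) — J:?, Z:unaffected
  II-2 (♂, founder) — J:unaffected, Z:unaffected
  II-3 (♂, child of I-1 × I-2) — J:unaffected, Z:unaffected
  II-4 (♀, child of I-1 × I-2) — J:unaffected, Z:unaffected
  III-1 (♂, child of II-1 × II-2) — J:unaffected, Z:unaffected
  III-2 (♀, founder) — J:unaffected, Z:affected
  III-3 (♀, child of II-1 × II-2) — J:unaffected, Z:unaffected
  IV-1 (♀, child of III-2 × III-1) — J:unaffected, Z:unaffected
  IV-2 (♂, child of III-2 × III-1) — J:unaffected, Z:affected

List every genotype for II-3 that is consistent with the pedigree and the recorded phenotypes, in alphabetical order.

J/I-1 un ·: JJ|Jj
J/I-2 un ·: JJ|Jj
J/II-1 ? I-1×I-2: JJ|Jj|jj
J/II-2 un ·: JJ|Jj
J/II-3 un I-1×I-2: JJ|Jj
J/II-4 un I-1×I-2: JJ|Jj
J/III-1 un II-1×II-2: JJ|Jj
J/III-2 un ·: JJ|Jj
J/III-3 un II-1×II-2: JJ|Jj
J/IV-1 un III-2×III-1: JJ|Jj
J/IV-2 un III-2×III-1: JJ|Jj
⇒ J over [I-1,I-2,II-1,II-2,II-3,II-4,III-1,III-2,III-3,IV-1,IV-2]: 1091 consistent
Z/I-1 aff ·: zz
Z/I-2 un ·: ZZ|Zz
Z/II-1 un I-1×I-2: Zz
Z/II-2 un ·: ZZ|Zz
Z/II-3 un I-1×I-2: Zz
Z/II-4 un I-1×I-2: Zz
Z/III-1 un II-1×II-2: Zz
Z/III-2 aff ·: zz
Z/III-3 un II-1×II-2: ZZ|Zz
Z/IV-1 un III-2×III-1: Zz
Z/IV-2 aff III-2×III-1: zz
⇒ Z over [I-1,I-2,II-1,II-2,II-3,II-4,III-1,III-2,III-3,IV-1,IV-2]: 8 consistent

II-3 ∈ {JJ Zz, Jj Zz}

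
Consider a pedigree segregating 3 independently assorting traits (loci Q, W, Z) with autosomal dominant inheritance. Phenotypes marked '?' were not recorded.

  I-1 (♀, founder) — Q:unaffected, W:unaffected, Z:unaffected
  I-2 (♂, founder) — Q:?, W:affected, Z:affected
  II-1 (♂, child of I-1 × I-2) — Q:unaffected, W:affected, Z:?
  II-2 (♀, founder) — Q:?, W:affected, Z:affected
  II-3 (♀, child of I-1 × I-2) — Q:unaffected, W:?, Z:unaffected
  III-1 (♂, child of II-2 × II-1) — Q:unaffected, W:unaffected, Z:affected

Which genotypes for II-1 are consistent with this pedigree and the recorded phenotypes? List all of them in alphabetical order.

II-1 ∈ {qq Ww Zz, qq Ww zz}

Q/I-1 un ·: qq
Q/I-2 ? ·: qq|Qq
Q/II-1 un I-1×I-2: qq
Q/II-2 ? ·: qq|Qq
Q/II-3 un I-1×I-2: qq
Q/III-1 un II-2×II-1: qq
⇒ Q over [I-1,I-2,II-1,II-2,II-3,III-1]: 4 consistent
W/I-1 un ·: ww
W/I-2 aff ·: Ww|WW
W/II-1 aff I-1×I-2: Ww
W/II-2 aff ·: Ww
W/II-3 ? I-1×I-2: ww|Ww
W/III-1 un II-2×II-1: ww
⇒ W over [I-1,I-2,II-1,II-2,II-3,III-1]: 3 consistent
Z/I-1 un ·: zz
Z/I-2 aff ·: Zz
Z/II-1 ? I-1×I-2: zz|Zz
Z/II-2 aff ·: Zz|ZZ
Z/II-3 un I-1×I-2: zz
Z/III-1 aff II-2×II-1: Zz|ZZ
⇒ Z over [I-1,I-2,II-1,II-2,II-3,III-1]: 6 consistent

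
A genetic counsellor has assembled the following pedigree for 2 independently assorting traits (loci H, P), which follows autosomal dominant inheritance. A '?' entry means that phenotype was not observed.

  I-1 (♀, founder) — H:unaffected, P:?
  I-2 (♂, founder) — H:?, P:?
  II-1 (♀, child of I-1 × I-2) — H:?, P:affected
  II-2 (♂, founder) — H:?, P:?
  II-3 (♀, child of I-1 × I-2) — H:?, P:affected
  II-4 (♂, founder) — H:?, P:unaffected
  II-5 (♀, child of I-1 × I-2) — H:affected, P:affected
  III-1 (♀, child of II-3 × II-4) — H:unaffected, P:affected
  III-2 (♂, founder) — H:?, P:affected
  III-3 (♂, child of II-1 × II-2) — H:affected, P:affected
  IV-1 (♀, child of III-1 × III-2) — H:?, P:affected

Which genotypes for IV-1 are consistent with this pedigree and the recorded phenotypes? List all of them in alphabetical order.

IV-1 ∈ {Hh PP, Hh Pp, hh PP, hh Pp}

H/I-1 un ·: hh
H/I-2 ? ·: Hh|HH
H/II-1 ? I-1×I-2: hh|Hh
H/II-2 ? ·: hh|Hh|HH
H/II-3 ? I-1×I-2: hh|Hh
H/II-4 ? ·: hh|Hh
H/II-5 aff I-1×I-2: Hh
H/III-1 un II-3×II-4: hh
H/III-2 ? ·: hh|Hh|HH
H/III-3 aff II-1×II-2: Hh|HH
H/IV-1 ? III-1×III-2: hh|Hh
⇒ H over [I-1,I-2,II-1,II-2,II-3,II-4,II-5,III-1,III-2,III-3,IV-1]: 152 consistent
P/I-1 ? ·: pp|Pp|PP
P/I-2 ? ·: pp|Pp|PP
P/II-1 aff I-1×I-2: Pp|PP
P/II-2 ? ·: pp|Pp|PP
P/II-3 aff I-1×I-2: Pp|PP
P/II-4 un ·: pp
P/II-5 aff I-1×I-2: Pp|PP
P/III-1 aff II-3×II-4: Pp
P/III-2 aff ·: Pp|PP
P/III-3 aff II-1×II-2: Pp|PP
P/IV-1 aff III-1×III-2: Pp|PP
⇒ P over [I-1,I-2,II-1,II-2,II-3,II-4,II-5,III-1,III-2,III-3,IV-1]: 528 consistent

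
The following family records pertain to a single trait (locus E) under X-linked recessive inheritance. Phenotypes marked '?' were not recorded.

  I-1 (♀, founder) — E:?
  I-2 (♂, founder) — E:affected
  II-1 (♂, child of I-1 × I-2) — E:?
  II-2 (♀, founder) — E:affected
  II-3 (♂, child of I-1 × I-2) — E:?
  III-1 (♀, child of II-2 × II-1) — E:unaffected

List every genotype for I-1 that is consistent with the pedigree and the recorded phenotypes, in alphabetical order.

E/I-1 ? ·: X^EX^E|X^EX^e
E/I-2 aff ·: X^eY
E/II-1 ? I-1×I-2: X^EY
E/II-2 aff ·: X^eX^e
E/II-3 ? I-1×I-2: X^EY|X^eY
E/III-1 un II-2×II-1: X^EX^e
⇒ E over [I-1,I-2,II-1,II-2,II-3,III-1]: 3 consistent

I-1 ∈ {X^EX^E, X^EX^e}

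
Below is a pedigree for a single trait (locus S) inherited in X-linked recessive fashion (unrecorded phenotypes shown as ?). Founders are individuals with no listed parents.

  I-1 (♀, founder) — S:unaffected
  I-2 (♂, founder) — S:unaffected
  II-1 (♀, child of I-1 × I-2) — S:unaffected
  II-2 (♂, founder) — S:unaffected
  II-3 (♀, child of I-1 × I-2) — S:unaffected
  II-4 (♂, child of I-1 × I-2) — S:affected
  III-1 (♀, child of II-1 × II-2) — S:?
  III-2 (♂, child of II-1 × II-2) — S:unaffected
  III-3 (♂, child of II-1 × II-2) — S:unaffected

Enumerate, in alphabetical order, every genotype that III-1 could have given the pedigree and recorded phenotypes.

S/I-1 un ·: X^SX^s
S/I-2 un ·: X^SY
S/II-1 un I-1×I-2: X^SX^S|X^SX^s
S/II-2 un ·: X^SY
S/II-3 un I-1×I-2: X^SX^S|X^SX^s
S/II-4 aff I-1×I-2: X^sY
S/III-1 ? II-1×II-2: X^SX^S|X^SX^s
S/III-2 un II-1×II-2: X^SY
S/III-3 un II-1×II-2: X^SY
⇒ S over [I-1,I-2,II-1,II-2,II-3,II-4,III-1,III-2,III-3]: 6 consistent

III-1 ∈ {X^SX^S, X^SX^s}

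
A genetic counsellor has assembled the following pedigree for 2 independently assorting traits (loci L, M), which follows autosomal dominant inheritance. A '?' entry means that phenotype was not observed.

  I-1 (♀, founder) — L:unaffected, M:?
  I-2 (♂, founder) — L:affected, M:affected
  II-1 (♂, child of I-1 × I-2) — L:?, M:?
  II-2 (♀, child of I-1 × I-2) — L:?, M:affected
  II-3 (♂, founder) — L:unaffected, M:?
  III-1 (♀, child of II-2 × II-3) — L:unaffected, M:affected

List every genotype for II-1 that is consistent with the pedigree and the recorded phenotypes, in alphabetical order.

II-1 ∈ {Ll MM, Ll Mm, Ll mm, ll MM, ll Mm, ll mm}

L/I-1 un ·: ll
L/I-2 aff ·: Ll|LL
L/II-1 ? I-1×I-2: ll|Ll
L/II-2 ? I-1×I-2: ll|Ll
L/II-3 un ·: ll
L/III-1 un II-2×II-3: ll
⇒ L over [I-1,I-2,II-1,II-2,II-3,III-1]: 5 consistent
M/I-1 ? ·: mm|Mm|MM
M/I-2 aff ·: Mm|MM
M/II-1 ? I-1×I-2: mm|Mm|MM
M/II-2 aff I-1×I-2: Mm|MM
M/II-3 ? ·: mm|Mm|MM
M/III-1 aff II-2×II-3: Mm|MM
⇒ M over [I-1,I-2,II-1,II-2,II-3,III-1]: 82 consistent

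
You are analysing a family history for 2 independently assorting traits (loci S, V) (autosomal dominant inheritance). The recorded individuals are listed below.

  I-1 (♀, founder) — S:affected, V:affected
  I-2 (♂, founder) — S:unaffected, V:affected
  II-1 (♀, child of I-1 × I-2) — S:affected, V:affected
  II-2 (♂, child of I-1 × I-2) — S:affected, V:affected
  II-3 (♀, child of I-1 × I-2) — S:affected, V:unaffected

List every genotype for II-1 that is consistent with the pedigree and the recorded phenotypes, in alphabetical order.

II-1 ∈ {Ss VV, Ss Vv}

S/I-1 aff ·: Ss|SS
S/I-2 un ·: ss
S/II-1 aff I-1×I-2: Ss
S/II-2 aff I-1×I-2: Ss
S/II-3 aff I-1×I-2: Ss
⇒ S over [I-1,I-2,II-1,II-2,II-3]: 2 consistent
V/I-1 aff ·: Vv
V/I-2 aff ·: Vv
V/II-1 aff I-1×I-2: Vv|VV
V/II-2 aff I-1×I-2: Vv|VV
V/II-3 un I-1×I-2: vv
⇒ V over [I-1,I-2,II-1,II-2,II-3]: 4 consistent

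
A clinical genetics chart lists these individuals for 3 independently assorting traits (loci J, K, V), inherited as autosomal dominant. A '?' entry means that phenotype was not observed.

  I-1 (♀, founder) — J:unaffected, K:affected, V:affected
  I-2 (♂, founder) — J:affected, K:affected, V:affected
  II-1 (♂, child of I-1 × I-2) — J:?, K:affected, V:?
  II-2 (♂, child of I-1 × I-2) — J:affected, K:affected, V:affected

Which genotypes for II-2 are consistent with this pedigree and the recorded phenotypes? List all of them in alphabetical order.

J/I-1 un ·: jj
J/I-2 aff ·: Jj|JJ
J/II-1 ? I-1×I-2: jj|Jj
J/II-2 aff I-1×I-2: Jj
⇒ J over [I-1,I-2,II-1,II-2]: 3 consistent
K/I-1 aff ·: Kk|KK
K/I-2 aff ·: Kk|KK
K/II-1 aff I-1×I-2: Kk|KK
K/II-2 aff I-1×I-2: Kk|KK
⇒ K over [I-1,I-2,II-1,II-2]: 13 consistent
V/I-1 aff ·: Vv|VV
V/I-2 aff ·: Vv|VV
V/II-1 ? I-1×I-2: vv|Vv|VV
V/II-2 aff I-1×I-2: Vv|VV
⇒ V over [I-1,I-2,II-1,II-2]: 15 consistent

II-2 ∈ {Jj KK VV, Jj KK Vv, Jj Kk VV, Jj Kk Vv}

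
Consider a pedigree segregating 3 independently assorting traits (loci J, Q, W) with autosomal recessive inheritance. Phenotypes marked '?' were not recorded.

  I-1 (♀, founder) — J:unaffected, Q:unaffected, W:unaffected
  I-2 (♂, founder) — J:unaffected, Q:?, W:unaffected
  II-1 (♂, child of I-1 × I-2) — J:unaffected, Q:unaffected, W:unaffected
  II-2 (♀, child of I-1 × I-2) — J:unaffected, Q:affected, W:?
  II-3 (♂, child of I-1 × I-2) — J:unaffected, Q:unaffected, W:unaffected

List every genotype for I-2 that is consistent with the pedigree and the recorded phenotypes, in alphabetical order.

I-2 ∈ {JJ Qq WW, JJ Qq Ww, JJ qq WW, JJ qq Ww, Jj Qq WW, Jj Qq Ww, Jj qq WW, Jj qq Ww}

J/I-1 un ·: JJ|Jj
J/I-2 un ·: JJ|Jj
J/II-1 un I-1×I-2: JJ|Jj
J/II-2 un I-1×I-2: JJ|Jj
J/II-3 un I-1×I-2: JJ|Jj
⇒ J over [I-1,I-2,II-1,II-2,II-3]: 25 consistent
Q/I-1 un ·: Qq
Q/I-2 ? ·: Qq|qq
Q/II-1 un I-1×I-2: QQ|Qq
Q/II-2 aff I-1×I-2: qq
Q/II-3 un I-1×I-2: QQ|Qq
⇒ Q over [I-1,I-2,II-1,II-2,II-3]: 5 consistent
W/I-1 un ·: WW|Ww
W/I-2 un ·: WW|Ww
W/II-1 un I-1×I-2: WW|Ww
W/II-2 ? I-1×I-2: WW|Ww|ww
W/II-3 un I-1×I-2: WW|Ww
⇒ W over [I-1,I-2,II-1,II-2,II-3]: 29 consistent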